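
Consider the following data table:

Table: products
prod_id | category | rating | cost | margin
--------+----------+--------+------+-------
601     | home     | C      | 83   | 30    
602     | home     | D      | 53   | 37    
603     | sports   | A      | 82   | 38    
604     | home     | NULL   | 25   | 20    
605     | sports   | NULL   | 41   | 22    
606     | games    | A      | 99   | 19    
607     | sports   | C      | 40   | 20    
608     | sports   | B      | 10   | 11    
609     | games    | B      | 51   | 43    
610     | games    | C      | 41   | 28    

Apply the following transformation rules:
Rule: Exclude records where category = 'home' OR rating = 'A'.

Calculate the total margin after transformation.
124

Step 1: Find records where category = 'home' OR rating = 'A'
Step 2: 5 records match, summing to 144
Step 3: Original sum: 268
Step 4: Remaining sum = 268 - 144 = 124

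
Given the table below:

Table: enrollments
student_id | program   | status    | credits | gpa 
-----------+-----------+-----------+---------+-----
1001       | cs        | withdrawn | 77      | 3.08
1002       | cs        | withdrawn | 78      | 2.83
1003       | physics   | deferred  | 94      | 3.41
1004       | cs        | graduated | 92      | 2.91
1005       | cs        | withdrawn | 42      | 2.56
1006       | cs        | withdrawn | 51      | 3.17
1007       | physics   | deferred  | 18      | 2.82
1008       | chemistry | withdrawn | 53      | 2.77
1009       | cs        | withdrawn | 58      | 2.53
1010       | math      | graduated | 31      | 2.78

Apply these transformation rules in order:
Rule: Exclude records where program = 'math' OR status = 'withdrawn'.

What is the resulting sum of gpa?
9.14

Step 1: Find records where program = 'math' OR status = 'withdrawn'
Step 2: 7 records match, summing to 19.72
Step 3: Original sum: 28.86
Step 4: Remaining sum = 28.86 - 19.72 = 9.14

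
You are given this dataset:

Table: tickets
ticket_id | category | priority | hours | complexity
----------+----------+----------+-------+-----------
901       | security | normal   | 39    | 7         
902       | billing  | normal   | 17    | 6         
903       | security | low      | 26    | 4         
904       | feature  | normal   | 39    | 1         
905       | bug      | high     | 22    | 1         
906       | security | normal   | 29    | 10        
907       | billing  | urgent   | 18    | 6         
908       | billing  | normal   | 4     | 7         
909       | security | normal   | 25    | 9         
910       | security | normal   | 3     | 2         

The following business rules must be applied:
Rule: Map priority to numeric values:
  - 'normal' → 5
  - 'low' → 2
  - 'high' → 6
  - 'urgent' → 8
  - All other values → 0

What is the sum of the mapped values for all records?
51

Step 1: Apply mapping to each record
Step 2: Count by status:
  'normal': 7 records × 5 = 35
  'low': 1 records × 2 = 2
  'high': 1 records × 6 = 6
  'urgent': 1 records × 8 = 8
Step 3: Sum all mapped values = 51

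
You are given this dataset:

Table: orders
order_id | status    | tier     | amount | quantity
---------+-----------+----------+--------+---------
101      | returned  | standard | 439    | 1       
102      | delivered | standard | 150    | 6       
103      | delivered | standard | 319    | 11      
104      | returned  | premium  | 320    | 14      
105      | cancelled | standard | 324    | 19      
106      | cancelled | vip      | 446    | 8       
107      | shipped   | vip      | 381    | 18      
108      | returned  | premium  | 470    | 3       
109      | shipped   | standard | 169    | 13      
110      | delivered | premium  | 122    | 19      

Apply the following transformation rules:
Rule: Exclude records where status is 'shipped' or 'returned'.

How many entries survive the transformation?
5

Step 1: Count records to exclude
  - 2 (shipped) + 3 (returned) = 5 records
Step 2: Total records: 10
Step 3: Remaining = 10 - 5 = 5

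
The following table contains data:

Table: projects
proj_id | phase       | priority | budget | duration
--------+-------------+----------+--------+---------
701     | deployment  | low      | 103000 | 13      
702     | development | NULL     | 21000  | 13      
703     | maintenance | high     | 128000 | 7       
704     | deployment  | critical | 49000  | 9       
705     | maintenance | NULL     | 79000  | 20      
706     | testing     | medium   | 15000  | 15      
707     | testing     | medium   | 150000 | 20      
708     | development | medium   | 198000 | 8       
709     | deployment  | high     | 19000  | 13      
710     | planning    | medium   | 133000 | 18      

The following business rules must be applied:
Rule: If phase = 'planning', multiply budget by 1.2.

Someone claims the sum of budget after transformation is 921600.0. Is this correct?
Yes, the result is correct.

Step 1: Calculate the correct sum after transformation
Step 2: Apply multiplier 1.2 to records where phase = 'planning'
Step 3: Correct result = 921600.0
Step 4: Claimed result = 921600.0
Step 5: 921600.0 = 921600.0 ✓
Conclusion: The claimed result is correct.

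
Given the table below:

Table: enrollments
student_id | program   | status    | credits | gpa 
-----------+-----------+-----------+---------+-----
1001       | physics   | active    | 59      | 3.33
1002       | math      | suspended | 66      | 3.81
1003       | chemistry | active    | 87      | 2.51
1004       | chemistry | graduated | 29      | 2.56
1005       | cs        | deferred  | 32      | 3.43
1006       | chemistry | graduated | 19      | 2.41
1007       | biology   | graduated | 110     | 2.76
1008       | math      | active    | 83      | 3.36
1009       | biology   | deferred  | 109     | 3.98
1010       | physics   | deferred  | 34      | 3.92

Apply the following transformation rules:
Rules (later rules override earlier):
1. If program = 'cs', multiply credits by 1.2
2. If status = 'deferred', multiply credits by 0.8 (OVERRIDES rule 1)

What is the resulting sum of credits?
593.0

Step 1: Rule 2 takes priority for records with status = 'deferred'
  - 3 records: 175 × 0.8 = 140.0
Step 2: Rule 1 applies to remaining records with program = 'cs'
  - 0 records: 0 × 1.2 = 0.0
Step 3: Other records unchanged: 453
Step 4: Final sum = 140.0 + 0.0 + 453 = 593.0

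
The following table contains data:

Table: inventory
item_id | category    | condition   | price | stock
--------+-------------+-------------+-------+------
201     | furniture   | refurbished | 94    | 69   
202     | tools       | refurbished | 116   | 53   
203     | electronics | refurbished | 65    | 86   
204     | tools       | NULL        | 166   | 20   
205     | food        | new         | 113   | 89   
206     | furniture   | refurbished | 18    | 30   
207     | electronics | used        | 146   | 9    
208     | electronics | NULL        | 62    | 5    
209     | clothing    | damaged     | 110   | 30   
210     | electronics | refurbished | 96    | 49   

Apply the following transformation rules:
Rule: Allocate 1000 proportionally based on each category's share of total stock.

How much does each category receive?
clothing: 68.18, electronics: 338.64, food: 202.27, furniture: 225.0, tools: 165.91

Step 1: Calculate total stock = 440
Step 2: Calculate each category's proportion:
  clothing: 30/440 = 6.82% → 68.18
  electronics: 149/440 = 33.86% → 338.64
  food: 89/440 = 20.23% → 202.27
  furniture: 99/440 = 22.50% → 225.0
  tools: 73/440 = 16.59% → 165.91
Step 3: Verify: sum of allocations ≈ 1000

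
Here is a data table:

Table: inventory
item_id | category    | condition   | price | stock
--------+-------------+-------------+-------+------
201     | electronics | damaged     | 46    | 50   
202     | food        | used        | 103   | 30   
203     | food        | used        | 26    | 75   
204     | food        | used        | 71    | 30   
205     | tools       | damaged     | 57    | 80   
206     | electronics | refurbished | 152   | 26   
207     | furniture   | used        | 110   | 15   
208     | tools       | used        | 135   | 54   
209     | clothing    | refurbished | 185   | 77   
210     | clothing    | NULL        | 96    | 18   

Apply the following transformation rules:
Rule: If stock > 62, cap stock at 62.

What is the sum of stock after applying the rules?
409

Step 1: 3 records have stock > 62
Step 2: These records originally summed to 232
Step 3: After capping: 3 × 62 = 186
Step 4: Unaffected records sum: 223
Step 5: Final sum = 186 + 223 = 409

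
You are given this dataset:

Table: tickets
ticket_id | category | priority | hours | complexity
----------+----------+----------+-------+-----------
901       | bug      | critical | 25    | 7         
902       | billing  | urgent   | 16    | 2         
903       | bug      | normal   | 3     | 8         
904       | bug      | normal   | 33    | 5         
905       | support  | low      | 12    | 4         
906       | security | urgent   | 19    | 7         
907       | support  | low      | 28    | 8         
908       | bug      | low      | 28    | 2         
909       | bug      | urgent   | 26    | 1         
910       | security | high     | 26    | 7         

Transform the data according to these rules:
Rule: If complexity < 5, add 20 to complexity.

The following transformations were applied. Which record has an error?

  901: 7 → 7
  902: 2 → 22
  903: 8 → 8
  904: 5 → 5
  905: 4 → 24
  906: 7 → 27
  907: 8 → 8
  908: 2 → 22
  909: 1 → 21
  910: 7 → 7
Record 906 has an error. The correct transformed value should be 7, not 27.

Step 1: Check each record against the rule
Step 2: Record 906 has complexity = 7
Step 3: Since 7 >= 5, the bonus should not have been applied
Step 4: Correct value = 7, but claimed value = 27
Conclusion: Record 906 has the error.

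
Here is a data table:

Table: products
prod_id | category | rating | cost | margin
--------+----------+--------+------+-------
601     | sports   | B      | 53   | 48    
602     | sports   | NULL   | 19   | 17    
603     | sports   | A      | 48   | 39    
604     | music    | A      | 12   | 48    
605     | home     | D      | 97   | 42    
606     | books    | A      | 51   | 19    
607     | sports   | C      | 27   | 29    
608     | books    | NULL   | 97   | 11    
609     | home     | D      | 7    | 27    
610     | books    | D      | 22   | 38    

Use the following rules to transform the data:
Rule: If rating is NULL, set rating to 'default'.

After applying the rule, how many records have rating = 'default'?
2

Step 1: Count records where rating IS NULL
Step 2: Found 2 records with NULL rating
Step 3: These records will have rating set to 'default'
Step 4: Records already having rating = 'default': 0
Step 5: Answer: 2 + 0 = 2 records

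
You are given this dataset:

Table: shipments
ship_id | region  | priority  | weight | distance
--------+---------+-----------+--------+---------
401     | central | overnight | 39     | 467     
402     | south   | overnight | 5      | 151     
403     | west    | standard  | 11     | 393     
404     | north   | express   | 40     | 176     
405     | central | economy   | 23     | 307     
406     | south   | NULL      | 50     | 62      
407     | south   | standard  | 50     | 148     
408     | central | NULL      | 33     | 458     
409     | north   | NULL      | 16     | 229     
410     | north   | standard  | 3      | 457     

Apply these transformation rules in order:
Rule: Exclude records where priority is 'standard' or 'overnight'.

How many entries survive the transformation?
5

Step 1: Count records to exclude
  - 3 (standard) + 2 (overnight) = 5 records
Step 2: Total records: 10
Step 3: Remaining = 10 - 5 = 5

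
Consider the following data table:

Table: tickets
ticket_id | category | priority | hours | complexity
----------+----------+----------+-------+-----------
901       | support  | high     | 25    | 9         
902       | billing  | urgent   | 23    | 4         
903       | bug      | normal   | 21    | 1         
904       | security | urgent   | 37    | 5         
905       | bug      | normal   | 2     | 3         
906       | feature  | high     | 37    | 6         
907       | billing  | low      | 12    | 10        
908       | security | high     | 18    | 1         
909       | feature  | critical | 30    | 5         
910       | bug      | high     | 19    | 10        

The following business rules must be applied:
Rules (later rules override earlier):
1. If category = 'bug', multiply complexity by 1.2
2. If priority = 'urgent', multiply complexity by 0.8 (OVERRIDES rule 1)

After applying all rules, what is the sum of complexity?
55.0

Step 1: Rule 2 takes priority for records with priority = 'urgent'
  - 2 records: 9 × 0.8 = 7.2
Step 2: Rule 1 applies to remaining records with category = 'bug'
  - 3 records: 14 × 1.2 = 16.8
Step 3: Other records unchanged: 31
Step 4: Final sum = 7.2 + 16.8 + 31 = 55.0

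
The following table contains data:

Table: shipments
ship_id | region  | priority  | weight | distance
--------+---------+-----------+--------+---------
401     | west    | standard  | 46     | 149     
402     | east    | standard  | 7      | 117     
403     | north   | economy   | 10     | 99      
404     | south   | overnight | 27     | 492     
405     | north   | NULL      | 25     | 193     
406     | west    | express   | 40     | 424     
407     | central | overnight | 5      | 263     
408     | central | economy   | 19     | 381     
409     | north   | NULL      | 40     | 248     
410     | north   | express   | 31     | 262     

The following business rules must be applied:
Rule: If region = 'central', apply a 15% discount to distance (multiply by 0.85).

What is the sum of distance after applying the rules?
2531.4

Step 1: Records with region = 'central' have total distance = 644
Step 2: Apply multiplier: 644 × 0.85 = 547.4
Step 3: Other records total: 1984
Step 4: Final sum = 547.4 + 1984 = 2531.4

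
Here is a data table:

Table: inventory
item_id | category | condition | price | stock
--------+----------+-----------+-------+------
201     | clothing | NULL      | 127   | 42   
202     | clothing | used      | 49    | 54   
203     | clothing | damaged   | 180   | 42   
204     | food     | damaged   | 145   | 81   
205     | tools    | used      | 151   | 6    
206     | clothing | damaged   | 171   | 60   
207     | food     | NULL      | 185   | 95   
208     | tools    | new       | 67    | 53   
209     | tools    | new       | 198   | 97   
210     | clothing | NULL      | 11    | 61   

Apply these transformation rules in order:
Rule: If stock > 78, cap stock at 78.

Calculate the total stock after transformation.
552

Step 1: 3 records have stock > 78
Step 2: These records originally summed to 273
Step 3: After capping: 3 × 78 = 234
Step 4: Unaffected records sum: 318
Step 5: Final sum = 234 + 318 = 552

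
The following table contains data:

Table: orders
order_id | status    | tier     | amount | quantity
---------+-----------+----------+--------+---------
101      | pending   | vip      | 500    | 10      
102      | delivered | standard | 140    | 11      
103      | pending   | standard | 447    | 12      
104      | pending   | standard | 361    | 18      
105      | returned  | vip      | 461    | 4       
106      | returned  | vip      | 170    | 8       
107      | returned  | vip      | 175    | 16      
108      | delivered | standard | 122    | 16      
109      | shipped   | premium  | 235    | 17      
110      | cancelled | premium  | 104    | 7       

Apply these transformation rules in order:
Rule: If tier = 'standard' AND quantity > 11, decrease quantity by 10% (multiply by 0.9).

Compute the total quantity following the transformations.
114.4

Step 1: Find records where tier = 'standard' AND quantity > 11
Step 2: 3 records match, summing to 46
Step 3: After multiplier: 46 × 0.9 = 41.4
Step 4: Unaffected records sum: 73
Step 5: Final sum = 41.4 + 73 = 114.4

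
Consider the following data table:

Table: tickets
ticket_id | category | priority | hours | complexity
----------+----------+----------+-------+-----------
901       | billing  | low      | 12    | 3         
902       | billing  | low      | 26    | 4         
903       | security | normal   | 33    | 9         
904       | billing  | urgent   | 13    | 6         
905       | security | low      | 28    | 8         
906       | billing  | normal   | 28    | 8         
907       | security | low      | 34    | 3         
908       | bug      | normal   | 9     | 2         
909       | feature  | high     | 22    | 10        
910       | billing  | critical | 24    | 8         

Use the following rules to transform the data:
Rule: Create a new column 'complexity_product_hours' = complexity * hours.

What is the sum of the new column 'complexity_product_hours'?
1495

Step 1: For each record, compute complexity * hours
Example calculations:
  3 * 12 = 36
  4 * 26 = 104
  9 * 33 = 297
  ...
Step 2: Sum all derived values
Step 3: Total = 1495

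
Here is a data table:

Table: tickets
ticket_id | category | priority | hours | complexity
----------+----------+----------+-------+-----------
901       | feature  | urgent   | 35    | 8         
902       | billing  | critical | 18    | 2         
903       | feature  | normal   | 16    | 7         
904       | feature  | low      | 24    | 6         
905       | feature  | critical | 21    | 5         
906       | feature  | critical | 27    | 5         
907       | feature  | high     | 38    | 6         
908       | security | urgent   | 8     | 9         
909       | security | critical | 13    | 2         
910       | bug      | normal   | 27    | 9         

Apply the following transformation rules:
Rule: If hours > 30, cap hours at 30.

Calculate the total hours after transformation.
214

Step 1: 2 records have hours > 30
Step 2: These records originally summed to 73
Step 3: After capping: 2 × 30 = 60
Step 4: Unaffected records sum: 154
Step 5: Final sum = 60 + 154 = 214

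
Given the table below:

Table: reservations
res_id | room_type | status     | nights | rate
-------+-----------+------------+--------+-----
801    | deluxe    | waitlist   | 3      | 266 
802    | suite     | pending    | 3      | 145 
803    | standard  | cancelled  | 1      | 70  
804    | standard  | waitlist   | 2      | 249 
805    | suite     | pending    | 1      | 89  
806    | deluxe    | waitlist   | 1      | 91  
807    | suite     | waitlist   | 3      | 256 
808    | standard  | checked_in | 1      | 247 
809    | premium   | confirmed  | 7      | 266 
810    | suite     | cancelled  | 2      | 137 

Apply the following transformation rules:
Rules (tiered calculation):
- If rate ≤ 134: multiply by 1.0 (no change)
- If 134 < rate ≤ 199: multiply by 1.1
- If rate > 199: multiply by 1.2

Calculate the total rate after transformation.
2101.0

Step 1: Tier 1 (rate ≤ 134): 3 records, sum = 250 × 1.0 = 250.0
Step 2: Tier 2 (134 < rate ≤ 199): 2 records, sum = 282 × 1.1 = 310.2
Step 3: Tier 3 (rate > 199): 5 records, sum = 1284 × 1.2 = 1540.8
Step 4: Final sum = 250.0 + 310.2 + 1540.8 = 2101.0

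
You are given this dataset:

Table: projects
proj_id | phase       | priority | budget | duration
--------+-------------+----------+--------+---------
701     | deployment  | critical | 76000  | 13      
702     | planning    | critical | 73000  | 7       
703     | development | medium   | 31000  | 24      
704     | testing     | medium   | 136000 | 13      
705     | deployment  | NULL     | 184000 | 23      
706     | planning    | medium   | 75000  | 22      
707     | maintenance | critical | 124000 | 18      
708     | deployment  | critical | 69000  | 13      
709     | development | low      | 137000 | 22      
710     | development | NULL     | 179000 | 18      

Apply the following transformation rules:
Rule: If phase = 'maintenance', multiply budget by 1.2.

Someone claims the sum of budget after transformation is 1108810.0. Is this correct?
No, the correct result is 1108800.0.

Step 1: Calculate the correct sum after transformation
Step 2: Apply multiplier 1.2 to records where phase = 'maintenance'
Step 3: Correct result = 1108800.0
Step 4: Claimed result = 1108810.0
Step 5: 1108800.0 ≠ 1108810.0
Conclusion: The claimed result is incorrect. The correct answer is 1108800.0.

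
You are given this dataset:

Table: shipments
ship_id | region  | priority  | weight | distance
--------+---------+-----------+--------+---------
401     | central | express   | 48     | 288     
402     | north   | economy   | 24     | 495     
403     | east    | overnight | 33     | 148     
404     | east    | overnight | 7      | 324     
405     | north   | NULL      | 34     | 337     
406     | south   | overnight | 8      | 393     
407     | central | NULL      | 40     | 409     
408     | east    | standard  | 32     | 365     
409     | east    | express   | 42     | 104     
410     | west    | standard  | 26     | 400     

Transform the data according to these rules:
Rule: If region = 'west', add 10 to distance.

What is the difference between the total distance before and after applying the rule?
10

Step 1: Original sum of distance = 3263
Step 2: 1 records have region = 'west'
Step 3: Each affected record changes by 10
Step 4: Total change = 1 × 10 = 10
Step 5: New sum = 3263 + 10 = 3273
Step 6: Difference = |3273 - 3263| = 10
        (Sum increased by 10)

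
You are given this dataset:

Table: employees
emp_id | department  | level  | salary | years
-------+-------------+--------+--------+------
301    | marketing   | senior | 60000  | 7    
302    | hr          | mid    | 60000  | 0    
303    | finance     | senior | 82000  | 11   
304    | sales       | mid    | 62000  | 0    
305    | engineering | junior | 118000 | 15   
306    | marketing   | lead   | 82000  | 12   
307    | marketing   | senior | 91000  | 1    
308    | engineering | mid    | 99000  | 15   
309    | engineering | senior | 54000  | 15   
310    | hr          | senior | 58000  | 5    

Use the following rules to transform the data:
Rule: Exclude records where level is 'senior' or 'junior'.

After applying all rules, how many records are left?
4

Step 1: Count records to exclude
  - 5 (senior) + 1 (junior) = 6 records
Step 2: Total records: 10
Step 3: Remaining = 10 - 6 = 4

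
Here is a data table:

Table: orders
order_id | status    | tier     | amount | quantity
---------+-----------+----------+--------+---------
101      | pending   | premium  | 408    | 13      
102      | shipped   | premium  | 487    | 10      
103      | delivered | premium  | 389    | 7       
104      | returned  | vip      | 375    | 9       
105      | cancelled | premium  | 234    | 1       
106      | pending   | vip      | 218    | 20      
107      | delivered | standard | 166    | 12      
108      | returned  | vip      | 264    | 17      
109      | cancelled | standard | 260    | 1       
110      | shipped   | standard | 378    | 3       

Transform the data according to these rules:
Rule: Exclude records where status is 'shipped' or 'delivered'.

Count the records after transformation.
6

Step 1: Count records to exclude
  - 2 (shipped) + 2 (delivered) = 4 records
Step 2: Total records: 10
Step 3: Remaining = 10 - 4 = 6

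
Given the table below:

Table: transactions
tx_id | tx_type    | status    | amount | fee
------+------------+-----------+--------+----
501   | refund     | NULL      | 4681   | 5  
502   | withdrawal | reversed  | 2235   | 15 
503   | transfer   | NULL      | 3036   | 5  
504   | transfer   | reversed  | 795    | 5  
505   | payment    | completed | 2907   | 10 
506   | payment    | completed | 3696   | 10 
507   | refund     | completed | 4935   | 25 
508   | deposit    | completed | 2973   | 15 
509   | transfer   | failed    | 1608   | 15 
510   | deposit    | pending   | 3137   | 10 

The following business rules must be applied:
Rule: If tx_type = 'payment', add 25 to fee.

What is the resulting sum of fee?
165

Step 1: Count records where tx_type = 'payment': 2
Step 2: Total bonus added: 2 × 25 = 50
Step 3: Original sum of fee: 115
Step 4: Final sum = 115 + 50 = 165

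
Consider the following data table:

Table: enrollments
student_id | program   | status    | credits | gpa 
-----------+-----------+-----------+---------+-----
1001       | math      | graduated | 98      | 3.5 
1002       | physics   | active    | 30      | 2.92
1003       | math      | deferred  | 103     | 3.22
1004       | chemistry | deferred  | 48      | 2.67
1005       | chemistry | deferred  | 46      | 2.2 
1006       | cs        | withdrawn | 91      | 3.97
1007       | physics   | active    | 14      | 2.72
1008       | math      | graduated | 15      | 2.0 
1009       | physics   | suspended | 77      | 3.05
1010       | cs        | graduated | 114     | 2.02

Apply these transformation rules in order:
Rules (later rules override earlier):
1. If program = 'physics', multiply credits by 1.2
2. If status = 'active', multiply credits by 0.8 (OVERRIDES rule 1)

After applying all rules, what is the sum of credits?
642.6

Step 1: Rule 2 takes priority for records with status = 'active'
  - 2 records: 44 × 0.8 = 35.2
Step 2: Rule 1 applies to remaining records with program = 'physics'
  - 1 records: 77 × 1.2 = 92.4
Step 3: Other records unchanged: 515
Step 4: Final sum = 35.2 + 92.4 + 515 = 642.6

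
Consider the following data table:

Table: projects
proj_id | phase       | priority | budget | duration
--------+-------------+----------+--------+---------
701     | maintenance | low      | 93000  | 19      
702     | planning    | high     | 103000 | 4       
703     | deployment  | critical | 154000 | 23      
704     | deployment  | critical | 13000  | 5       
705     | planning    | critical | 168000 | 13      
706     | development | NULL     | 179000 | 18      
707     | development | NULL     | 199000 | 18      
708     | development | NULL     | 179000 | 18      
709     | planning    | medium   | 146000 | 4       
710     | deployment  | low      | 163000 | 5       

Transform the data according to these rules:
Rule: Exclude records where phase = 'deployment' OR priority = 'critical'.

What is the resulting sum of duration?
81

Step 1: Find records where phase = 'deployment' OR priority = 'critical'
Step 2: 4 records match, summing to 46
Step 3: Original sum: 127
Step 4: Remaining sum = 127 - 46 = 81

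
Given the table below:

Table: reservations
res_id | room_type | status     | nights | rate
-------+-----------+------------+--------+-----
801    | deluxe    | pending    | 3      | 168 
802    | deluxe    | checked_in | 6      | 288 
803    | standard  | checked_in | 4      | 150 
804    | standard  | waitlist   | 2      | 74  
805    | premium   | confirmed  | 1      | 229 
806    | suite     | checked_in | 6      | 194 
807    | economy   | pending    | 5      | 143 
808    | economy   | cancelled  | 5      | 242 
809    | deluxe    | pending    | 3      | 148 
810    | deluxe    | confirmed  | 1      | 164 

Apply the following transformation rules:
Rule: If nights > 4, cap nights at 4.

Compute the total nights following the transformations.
30

Step 1: 4 records have nights > 4
Step 2: These records originally summed to 22
Step 3: After capping: 4 × 4 = 16
Step 4: Unaffected records sum: 14
Step 5: Final sum = 16 + 14 = 30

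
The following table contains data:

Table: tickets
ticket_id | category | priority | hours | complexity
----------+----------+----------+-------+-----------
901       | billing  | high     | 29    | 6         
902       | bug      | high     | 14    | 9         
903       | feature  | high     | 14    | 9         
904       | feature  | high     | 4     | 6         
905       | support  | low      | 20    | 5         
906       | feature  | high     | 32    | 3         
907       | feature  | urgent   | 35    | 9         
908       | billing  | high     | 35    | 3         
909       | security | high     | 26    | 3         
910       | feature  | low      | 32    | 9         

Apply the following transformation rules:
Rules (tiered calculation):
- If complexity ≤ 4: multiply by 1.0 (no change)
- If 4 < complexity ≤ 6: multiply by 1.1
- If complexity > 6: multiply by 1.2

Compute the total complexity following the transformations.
70.9

Step 1: Tier 1 (complexity ≤ 4): 3 records, sum = 9 × 1.0 = 9.0
Step 2: Tier 2 (4 < complexity ≤ 6): 3 records, sum = 17 × 1.1 = 18.7
Step 3: Tier 3 (complexity > 6): 4 records, sum = 36 × 1.2 = 43.2
Step 4: Final sum = 9.0 + 18.7 + 43.2 = 70.9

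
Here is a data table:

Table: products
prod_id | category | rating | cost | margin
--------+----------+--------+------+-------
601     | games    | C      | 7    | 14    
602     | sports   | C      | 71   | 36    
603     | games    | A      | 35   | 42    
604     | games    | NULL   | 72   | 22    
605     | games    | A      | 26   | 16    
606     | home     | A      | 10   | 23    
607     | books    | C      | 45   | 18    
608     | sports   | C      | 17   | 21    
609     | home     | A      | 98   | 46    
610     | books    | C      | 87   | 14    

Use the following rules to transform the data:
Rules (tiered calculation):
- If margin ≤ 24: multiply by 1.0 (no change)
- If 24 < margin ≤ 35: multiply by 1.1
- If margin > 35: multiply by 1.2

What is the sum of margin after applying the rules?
276.8

Step 1: Tier 1 (margin ≤ 24): 7 records, sum = 128 × 1.0 = 128.0
Step 2: Tier 2 (24 < margin ≤ 35): 0 records, sum = 0 × 1.1 = 0.0
Step 3: Tier 3 (margin > 35): 3 records, sum = 124 × 1.2 = 148.8
Step 4: Final sum = 128.0 + 0.0 + 148.8 = 276.8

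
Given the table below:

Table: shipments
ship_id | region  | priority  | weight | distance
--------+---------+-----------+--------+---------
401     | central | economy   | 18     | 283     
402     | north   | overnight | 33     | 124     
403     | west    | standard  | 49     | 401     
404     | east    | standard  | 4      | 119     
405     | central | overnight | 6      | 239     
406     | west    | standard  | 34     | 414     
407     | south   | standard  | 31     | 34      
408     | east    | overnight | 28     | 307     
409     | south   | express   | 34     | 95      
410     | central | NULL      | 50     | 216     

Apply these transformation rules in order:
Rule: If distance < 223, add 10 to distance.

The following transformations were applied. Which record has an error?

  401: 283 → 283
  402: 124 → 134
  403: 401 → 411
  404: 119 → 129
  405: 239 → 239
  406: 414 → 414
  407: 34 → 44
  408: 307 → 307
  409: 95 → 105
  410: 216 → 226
Record 403 has an error. The correct transformed value should be 401, not 411.

Step 1: Check each record against the rule
Step 2: Record 403 has distance = 401
Step 3: Since 401 >= 223, the bonus should not have been applied
Step 4: Correct value = 401, but claimed value = 411
Conclusion: Record 403 has the error.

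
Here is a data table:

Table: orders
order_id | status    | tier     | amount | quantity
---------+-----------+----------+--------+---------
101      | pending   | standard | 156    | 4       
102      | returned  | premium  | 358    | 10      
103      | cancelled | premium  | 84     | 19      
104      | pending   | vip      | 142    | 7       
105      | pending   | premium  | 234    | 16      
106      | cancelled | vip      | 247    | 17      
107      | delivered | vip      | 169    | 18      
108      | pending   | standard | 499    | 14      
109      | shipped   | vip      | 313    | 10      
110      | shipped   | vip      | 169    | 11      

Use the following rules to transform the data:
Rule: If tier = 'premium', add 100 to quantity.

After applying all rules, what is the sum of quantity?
426

Step 1: Count records where tier = 'premium': 3
Step 2: Total bonus added: 3 × 100 = 300
Step 3: Original sum of quantity: 126
Step 4: Final sum = 126 + 300 = 426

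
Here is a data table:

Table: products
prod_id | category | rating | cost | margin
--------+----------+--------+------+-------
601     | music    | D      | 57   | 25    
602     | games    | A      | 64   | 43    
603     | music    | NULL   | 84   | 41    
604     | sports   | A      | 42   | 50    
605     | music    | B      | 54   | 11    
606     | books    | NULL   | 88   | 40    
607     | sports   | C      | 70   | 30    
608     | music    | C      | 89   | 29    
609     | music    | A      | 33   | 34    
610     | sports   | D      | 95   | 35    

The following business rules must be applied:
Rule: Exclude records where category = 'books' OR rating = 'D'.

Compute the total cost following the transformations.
436

Step 1: Find records where category = 'books' OR rating = 'D'
Step 2: 3 records match, summing to 240
Step 3: Original sum: 676
Step 4: Remaining sum = 676 - 240 = 436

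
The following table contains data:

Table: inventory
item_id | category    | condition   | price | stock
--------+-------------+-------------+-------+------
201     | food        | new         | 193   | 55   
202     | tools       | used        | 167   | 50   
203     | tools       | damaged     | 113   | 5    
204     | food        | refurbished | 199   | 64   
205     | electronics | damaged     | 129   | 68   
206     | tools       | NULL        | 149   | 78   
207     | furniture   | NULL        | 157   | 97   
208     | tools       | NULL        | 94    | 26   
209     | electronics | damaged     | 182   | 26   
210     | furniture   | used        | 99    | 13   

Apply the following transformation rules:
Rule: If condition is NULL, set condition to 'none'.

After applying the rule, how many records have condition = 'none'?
3

Step 1: Count records where condition IS NULL
Step 2: Found 3 records with NULL condition
Step 3: These records will have condition set to 'none'
Step 4: Records already having condition = 'none': 0
Step 5: Answer: 3 + 0 = 3 records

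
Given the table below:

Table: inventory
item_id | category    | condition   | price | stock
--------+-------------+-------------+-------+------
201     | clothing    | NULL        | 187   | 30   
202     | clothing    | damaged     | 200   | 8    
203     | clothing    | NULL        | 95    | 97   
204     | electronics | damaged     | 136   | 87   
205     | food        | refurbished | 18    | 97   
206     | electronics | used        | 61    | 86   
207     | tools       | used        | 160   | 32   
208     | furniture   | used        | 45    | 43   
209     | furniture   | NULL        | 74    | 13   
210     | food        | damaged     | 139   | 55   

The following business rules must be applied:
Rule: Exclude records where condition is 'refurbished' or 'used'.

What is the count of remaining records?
6

Step 1: Count records to exclude
  - 1 (refurbished) + 3 (used) = 4 records
Step 2: Total records: 10
Step 3: Remaining = 10 - 4 = 6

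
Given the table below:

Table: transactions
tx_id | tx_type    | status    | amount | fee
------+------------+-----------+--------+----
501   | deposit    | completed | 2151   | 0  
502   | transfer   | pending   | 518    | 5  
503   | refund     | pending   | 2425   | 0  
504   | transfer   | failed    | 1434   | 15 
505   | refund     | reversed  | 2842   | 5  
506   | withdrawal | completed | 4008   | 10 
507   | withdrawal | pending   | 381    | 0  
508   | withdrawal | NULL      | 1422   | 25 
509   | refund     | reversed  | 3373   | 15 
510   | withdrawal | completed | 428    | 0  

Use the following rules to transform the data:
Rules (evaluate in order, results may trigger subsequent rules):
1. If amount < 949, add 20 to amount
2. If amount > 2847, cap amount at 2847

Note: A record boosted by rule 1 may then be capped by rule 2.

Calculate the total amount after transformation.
17355

Step 1: Apply rule 1 to records with amount < 949
  - 3 records get bonus of 20
  - Of these, 0 records then exceed 2847 and get capped
Step 2: Apply rule 2 to records with amount > 2847
  - 2 records (original) are capped
Step 3: Calculate final sum = 17355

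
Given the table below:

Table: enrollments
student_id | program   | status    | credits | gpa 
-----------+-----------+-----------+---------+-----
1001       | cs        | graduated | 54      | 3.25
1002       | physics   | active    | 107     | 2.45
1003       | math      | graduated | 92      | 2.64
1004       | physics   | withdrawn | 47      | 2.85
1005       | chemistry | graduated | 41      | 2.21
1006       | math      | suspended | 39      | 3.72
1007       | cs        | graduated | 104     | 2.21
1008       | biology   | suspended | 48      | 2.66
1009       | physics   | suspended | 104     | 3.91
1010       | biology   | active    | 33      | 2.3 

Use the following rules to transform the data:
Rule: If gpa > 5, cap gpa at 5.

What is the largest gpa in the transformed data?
3.91

Step 1: Original maximum gpa = 3.91
Step 2: Check cap of 5 against maximum
Step 3: No records exceed the cap (max 3.91 <= cap 5), so no capping applies
Step 4: Maximum after transformation = 3.91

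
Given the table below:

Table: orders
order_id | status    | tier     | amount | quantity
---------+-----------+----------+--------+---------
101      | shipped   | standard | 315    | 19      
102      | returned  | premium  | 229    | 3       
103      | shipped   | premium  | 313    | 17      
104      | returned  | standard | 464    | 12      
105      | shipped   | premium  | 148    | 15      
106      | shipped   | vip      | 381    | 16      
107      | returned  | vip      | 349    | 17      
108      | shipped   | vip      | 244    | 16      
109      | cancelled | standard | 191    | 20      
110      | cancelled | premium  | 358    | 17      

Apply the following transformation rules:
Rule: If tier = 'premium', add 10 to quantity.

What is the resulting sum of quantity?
192

Step 1: Count records where tier = 'premium': 4
Step 2: Total bonus added: 4 × 10 = 40
Step 3: Original sum of quantity: 152
Step 4: Final sum = 152 + 40 = 192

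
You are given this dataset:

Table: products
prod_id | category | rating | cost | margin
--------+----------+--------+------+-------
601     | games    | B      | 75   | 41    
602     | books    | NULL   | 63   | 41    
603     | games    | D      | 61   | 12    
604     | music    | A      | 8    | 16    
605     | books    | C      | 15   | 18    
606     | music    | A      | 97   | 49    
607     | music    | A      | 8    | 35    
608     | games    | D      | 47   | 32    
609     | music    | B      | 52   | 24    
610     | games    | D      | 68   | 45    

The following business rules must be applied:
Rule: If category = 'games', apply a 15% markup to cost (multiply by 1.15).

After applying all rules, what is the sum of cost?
531.65

Step 1: Records with category = 'games' have total cost = 251
Step 2: Apply multiplier: 251 × 1.15 = 288.65
Step 3: Other records total: 243
Step 4: Final sum = 288.65 + 243 = 531.65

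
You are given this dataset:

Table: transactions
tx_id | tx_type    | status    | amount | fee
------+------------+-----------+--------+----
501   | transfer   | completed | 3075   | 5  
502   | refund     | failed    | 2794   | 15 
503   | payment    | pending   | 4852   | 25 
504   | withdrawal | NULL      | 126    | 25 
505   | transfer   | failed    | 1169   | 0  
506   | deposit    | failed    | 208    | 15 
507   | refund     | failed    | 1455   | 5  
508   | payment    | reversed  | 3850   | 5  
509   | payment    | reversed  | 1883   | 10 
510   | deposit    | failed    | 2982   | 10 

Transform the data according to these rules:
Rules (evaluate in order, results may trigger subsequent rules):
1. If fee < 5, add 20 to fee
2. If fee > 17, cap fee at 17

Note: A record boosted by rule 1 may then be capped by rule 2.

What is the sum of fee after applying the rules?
116

Step 1: Apply rule 1 to records with fee < 5
  - 1 records get bonus of 20
  - Of these, 1 records then exceed 17 and get capped
Step 2: Apply rule 2 to records with fee > 17
  - 2 records (original) are capped
Step 3: Calculate final sum = 116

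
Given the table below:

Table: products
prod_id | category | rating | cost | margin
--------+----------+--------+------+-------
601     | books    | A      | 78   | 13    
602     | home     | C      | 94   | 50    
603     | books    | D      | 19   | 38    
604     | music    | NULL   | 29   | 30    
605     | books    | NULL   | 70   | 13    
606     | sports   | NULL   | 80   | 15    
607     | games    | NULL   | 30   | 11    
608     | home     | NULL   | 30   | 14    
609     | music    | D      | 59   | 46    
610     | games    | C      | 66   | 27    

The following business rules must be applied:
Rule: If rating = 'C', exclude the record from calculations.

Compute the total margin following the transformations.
180

Step 1: Identify records where rating = 'C'
Step 2: The excluded records sum to 77
Step 3: Original total margin = 257
Step 4: Remaining total = 257 - 77 = 180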